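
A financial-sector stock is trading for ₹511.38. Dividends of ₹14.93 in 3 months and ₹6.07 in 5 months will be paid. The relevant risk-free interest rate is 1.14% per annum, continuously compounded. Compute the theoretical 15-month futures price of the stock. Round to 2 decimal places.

₹497.49

PV(dividends) I = 14.93·e^(−0.0114·3/12) + 6.07·e^(−0.0114·5/12)
I = 14.8875 + 6.0412 = 20.9287
F = (S − I)·e^(rT) = (511.38 − 20.9287) · e^(0.0114·15/12)
= 490.4513 · e^0.014250 = 490.4513 × 1.014352 = ₹497.49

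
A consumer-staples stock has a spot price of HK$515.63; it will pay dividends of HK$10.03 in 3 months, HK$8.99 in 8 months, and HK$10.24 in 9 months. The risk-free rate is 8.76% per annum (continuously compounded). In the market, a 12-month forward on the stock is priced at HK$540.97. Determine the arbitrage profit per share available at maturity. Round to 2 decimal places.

PV(dividends) I = 10.03·e^(−0.0876·3/12) + 8.99·e^(−0.0876·8/12) + 10.24·e^(−0.0876·9/12) = 27.8816
Fair forward F* = (S − I)·e^(rT) = (515.63 − 27.8816)·e^0.087600 = 487.7484 × 1.091551 = 532.4023
Market HK$540.97 > fair 532.4023: forward overpriced → cash-and-carry (borrow at r, buy the stock and collect the dividends, short the forward).
Profit at T = |F_mkt − F*| = |540.97 − 532.4023| = HK$8.57 per share

HK$8.57 per share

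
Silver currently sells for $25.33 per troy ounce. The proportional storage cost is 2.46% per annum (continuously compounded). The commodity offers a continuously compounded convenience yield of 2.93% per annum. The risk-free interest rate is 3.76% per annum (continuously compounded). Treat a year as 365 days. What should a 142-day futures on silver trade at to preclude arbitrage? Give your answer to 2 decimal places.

Net carry = r + u − y = 0.0376 + 0.0246 − 0.0293 = 0.0329
F = S·e^((r+u−y)T) = 25.33 · e^(0.0329 × 142/365) = 25.33 · e^0.012799
= 25.33 × 1.012881 = $25.66 per troy ounce

$25.66 per troy ounce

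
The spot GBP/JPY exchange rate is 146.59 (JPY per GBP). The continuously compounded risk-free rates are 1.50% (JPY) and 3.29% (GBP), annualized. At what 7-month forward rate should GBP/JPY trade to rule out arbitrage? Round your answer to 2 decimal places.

F = S·e^((r_JPY − r_GBP)T) = 146.59 · e^((0.0150 − 0.0329) × 7/12)
= 146.59 · e^-0.010442 = 146.59 × 0.989612
F = 145.07 JPY per GBP

145.07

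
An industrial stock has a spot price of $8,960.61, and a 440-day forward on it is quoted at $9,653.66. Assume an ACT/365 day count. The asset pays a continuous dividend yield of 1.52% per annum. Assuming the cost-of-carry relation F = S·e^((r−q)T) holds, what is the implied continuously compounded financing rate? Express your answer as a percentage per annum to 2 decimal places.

From F = S·e^((r−q)T): (r − q) = ln(F/S)/T
ln(9653.66/8960.61) = ln(1.077344) = 0.074499
(r − q) = 0.074499 / (440/365) = 0.061800
r = ln(F/S)/T + q = 0.061800 + 0.0152 = 0.077000
r = 7.70%

7.70%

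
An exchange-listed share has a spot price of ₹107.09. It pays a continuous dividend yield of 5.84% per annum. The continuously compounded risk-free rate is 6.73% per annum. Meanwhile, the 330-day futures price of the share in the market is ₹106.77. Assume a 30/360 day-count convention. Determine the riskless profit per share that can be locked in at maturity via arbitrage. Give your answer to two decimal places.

Fair futures: F* = S·e^(carry·T), with carry = (r − q) = 0.0673 − 0.0584 = 0.0089
F* = 107.09 · e^(0.0089 × 330/360) = 107.09 · e^0.008158 = 107.09 × 1.008191 = ₹107.9672
Market ₹106.77 < fair ₹107.9672: forward underpriced → reverse cash-and-carry (short spot, go long the forward).
At maturity, profit = |F_mkt − F*| = |106.77 − 107.9672| = ₹1.20 per share

₹1.20 per share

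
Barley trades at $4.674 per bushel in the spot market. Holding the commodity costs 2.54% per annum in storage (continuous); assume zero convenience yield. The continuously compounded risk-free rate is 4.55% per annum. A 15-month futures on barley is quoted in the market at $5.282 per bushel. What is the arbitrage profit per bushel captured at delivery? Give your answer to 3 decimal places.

Fair futures: F* = S·e^(carry·T), with carry = (r + u) = 0.0455 + 0.0254 = 0.0709
F* = 4.674 · e^(0.0709 × 15/12) = 4.674 · e^0.088625 = 4.674 × 1.092671 = $5.1071
Market $5.282 > fair $5.1071: forward overpriced → cash-and-carry (buy spot, short the forward).
At maturity, profit = |F_mkt − F*| = |5.282 − 5.1071| = $0.175 per bushel

$0.175 per bushel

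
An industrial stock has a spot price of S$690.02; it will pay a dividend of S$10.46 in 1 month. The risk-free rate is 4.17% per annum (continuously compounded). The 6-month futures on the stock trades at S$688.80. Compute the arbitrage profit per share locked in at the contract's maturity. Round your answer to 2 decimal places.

S$5.11 per share

PV(dividends) I = 10.46·e^(−0.0417·1/12) = 10.4237
Fair futures F* = (S − I)·e^(rT) = (690.02 − 10.4237)·e^0.020850 = 679.5963 × 1.021069 = 693.9147
Market S$688.80 < fair 693.9147: forward underpriced → reverse cash-and-carry (short the stock, invest proceeds at r, pay the dividends, go long the forward).
Profit at T = |F_mkt − F*| = |688.80 − 693.9147| = S$5.11 per share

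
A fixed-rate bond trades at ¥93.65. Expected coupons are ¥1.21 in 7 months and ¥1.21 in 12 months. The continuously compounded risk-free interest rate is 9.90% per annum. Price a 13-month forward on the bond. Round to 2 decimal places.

PV(coupons) I = 1.21·e^(−0.0990·7/12) + 1.21·e^(−0.0990·12/12)
I = 1.1421 + 1.0959 = 2.2380
F = (S − I)·e^(rT) = (93.65 − 2.2380) · e^(0.0990·13/12)
= 91.4120 · e^0.107250 = 91.4120 × 1.113213 = ¥101.76

¥101.76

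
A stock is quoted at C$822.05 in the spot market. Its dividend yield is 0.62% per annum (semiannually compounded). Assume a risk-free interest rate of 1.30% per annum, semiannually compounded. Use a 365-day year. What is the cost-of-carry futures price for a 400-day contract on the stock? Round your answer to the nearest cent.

C$828.17

F = S · (1+r/2)^(2T) / (1+q/2)^(2T)
= 822.05 × 1.014302 / 1.006807 = 822.05 × 1.007444
F = C$828.17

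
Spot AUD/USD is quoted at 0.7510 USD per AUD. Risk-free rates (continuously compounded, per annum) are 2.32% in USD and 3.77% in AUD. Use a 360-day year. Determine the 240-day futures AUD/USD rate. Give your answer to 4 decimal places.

0.7438

F = S·e^((r_USD − r_AUD)T) = 0.7510 · e^((0.0232 − 0.0377) × 240/360)
= 0.7510 · e^-0.009667 = 0.7510 × 0.990380
F = 0.7438 USD per AUD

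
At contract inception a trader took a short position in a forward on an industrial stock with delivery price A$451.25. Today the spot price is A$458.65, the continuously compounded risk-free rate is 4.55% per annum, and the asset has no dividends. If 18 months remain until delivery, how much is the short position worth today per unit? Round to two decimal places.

-A$37.17

Current fair forward for the remaining 18 months: F = S·e^(r·T), r = 0.0455
F = 458.65 · e^(0.0455 × 18/12) = 458.65 × 1.070633 = 491.0458
Value of long forward = (F − K)·e^(−rT) = (491.0458 − 451.25) · e^(−0.0455·18/12)
= 39.7958 × 0.934027 = 37.17
Short position value = −(long value) = -A$37.17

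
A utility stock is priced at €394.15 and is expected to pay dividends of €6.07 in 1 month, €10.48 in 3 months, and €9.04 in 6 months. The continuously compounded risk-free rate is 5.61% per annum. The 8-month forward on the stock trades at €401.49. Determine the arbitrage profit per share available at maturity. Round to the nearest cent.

€18.44 per share

PV(dividends) I = 6.07·e^(−0.0561·1/12) + 10.48·e^(−0.0561·3/12) + 9.04·e^(−0.0561·6/12) = 25.1657
Fair forward F* = (S − I)·e^(rT) = (394.15 − 25.1657)·e^0.037400 = 368.9843 × 1.038108 = 383.0456
Market €401.49 > fair 383.0456: forward overpriced → cash-and-carry (borrow at r, buy the stock and collect the dividends, short the forward).
Profit at T = |F_mkt − F*| = |401.49 − 383.0456| = €18.44 per share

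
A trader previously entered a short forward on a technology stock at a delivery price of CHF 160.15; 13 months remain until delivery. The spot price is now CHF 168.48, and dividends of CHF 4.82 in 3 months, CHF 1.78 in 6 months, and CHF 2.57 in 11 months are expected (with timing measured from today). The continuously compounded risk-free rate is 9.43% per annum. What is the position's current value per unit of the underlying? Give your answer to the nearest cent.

-CHF 15.12

PV(remaining dividends) I = 4.82·e^(−0.0943·3/12) + 1.78·e^(−0.0943·6/12) + 2.57·e^(−0.0943·11/12) = 8.7629
Current forward F = (S − I)·e^(rT) = (168.48 − 8.7629)·e^(0.0943·13/12) = 159.7171 × 1.107559 = 176.8961
Value (long) = (F − K)·e^(−rT) = (176.8961 − 160.15) × 0.902887 = 15.1198
Short position value = −(long value) = -CHF 15.12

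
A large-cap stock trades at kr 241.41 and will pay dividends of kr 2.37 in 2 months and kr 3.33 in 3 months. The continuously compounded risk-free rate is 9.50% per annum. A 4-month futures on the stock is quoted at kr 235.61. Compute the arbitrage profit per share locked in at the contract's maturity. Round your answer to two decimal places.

kr 7.80 per share

PV(dividends) I = 2.37·e^(−0.0950·2/12) + 3.33·e^(−0.0950·3/12) = 5.5846
Fair futures F* = (S − I)·e^(rT) = (241.41 − 5.5846)·e^0.031667 = 235.8254 × 1.032174 = 243.4128
Market kr 235.61 < fair 243.4128: forward underpriced → reverse cash-and-carry (short the stock, invest proceeds at r, pay the dividends, go long the forward).
Profit at T = |F_mkt − F*| = |235.61 − 243.4128| = kr 7.80 per share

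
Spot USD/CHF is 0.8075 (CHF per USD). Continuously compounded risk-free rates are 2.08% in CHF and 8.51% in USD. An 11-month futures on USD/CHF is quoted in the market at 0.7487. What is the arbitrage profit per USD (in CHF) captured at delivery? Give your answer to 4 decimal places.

Fair futures: F* = S·e^(carry·T), with carry = (r_CHF − r_USD) = 0.0208 − 0.0851 = -0.0643
F* = 0.8075 · e^(-0.0643 × 11/12) = 0.8075 · e^-0.058942 = 0.8075 × 0.942761 = 0.7613
Market 0.7487 < fair 0.7613: forward underpriced → reverse cash-and-carry (short spot, go long the forward).
At maturity, profit = |F_mkt − F*| = |0.7487 − 0.7613| = 0.0126 per USD (in CHF)

0.0126 per USD (in CHF)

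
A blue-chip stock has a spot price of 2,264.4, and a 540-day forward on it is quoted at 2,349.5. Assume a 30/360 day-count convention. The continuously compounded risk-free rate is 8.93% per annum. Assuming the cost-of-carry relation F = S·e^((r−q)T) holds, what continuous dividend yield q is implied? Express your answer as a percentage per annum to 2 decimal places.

6.47%

From F = S·e^((r−q)T): (r − q) = ln(F/S)/T
ln(2349.5/2264.4) = ln(1.037582) = 0.036893
(r − q) = 0.036893 / (540/360) = 0.024595
q = r − ln(F/S)/T = 0.0893 − 0.024595 = 0.064705
q = 6.47%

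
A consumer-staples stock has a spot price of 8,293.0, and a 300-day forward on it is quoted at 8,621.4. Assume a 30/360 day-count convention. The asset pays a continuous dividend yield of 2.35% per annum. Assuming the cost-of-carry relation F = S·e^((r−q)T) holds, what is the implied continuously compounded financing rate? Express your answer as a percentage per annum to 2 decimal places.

From F = S·e^((r−q)T): (r − q) = ln(F/S)/T
ln(8621.4/8293.0) = ln(1.039600) = 0.038836
(r − q) = 0.038836 / (300/360) = 0.046603
r = ln(F/S)/T + q = 0.046603 + 0.0235 = 0.070103
r = 7.01%

7.01%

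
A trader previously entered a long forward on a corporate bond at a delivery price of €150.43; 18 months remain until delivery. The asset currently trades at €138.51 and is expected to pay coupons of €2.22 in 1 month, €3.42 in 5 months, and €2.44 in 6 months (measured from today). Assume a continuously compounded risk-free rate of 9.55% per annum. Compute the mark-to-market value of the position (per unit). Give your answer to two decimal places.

PV(remaining coupons) I = 2.22·e^(−0.0955·1/12) + 3.42·e^(−0.0955·5/12) + 2.44·e^(−0.0955·6/12) = 7.8152
Current forward F = (S − I)·e^(rT) = (138.51 − 7.8152)·e^(0.0955·18/12) = 130.6948 × 1.154018 = 150.8242
Value (long) = (F − K)·e^(−rT) = (150.8242 − 150.43) × 0.866537 = 0.3416
Value = €0.34

€0.34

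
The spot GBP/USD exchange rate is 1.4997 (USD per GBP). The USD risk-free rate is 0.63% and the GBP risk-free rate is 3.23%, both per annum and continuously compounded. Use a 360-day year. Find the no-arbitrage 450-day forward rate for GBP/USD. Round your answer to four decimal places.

1.4517

F = S·e^((r_USD − r_GBP)T) = 1.4997 · e^((0.0063 − 0.0323) × 450/360)
= 1.4997 · e^-0.032500 = 1.4997 × 0.968022
F = 1.4517 USD per GBP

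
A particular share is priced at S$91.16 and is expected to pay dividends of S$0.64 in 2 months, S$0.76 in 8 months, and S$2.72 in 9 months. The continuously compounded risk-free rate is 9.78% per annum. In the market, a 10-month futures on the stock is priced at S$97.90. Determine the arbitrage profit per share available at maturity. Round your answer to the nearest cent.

S$3.20 per share

PV(dividends) I = 0.64·e^(−0.0978·2/12) + 0.76·e^(−0.0978·8/12) + 2.72·e^(−0.0978·9/12) = 3.8693
Fair futures F* = (S − I)·e^(rT) = (91.16 − 3.8693)·e^0.081500 = 87.2907 × 1.084913 = 94.7028
Market S$97.90 > fair 94.7028: forward overpriced → cash-and-carry (borrow at r, buy the stock and collect the dividends, short the forward).
Profit at T = |F_mkt − F*| = |97.90 − 94.7028| = S$3.20 per share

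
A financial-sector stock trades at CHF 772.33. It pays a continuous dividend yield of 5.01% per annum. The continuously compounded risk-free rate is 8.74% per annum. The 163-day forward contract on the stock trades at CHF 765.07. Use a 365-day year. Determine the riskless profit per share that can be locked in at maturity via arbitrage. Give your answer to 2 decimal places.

Fair forward: F* = S·e^(carry·T), with carry = (r − q) = 0.0874 − 0.0501 = 0.0373
F* = 772.33 · e^(0.0373 × 163/365) = 772.33 · e^0.016657 = 772.33 × 1.016797 = CHF 785.3028
Market CHF 765.07 < fair CHF 785.3028: forward underpriced → reverse cash-and-carry (short spot, go long the forward).
At maturity, profit = |F_mkt − F*| = |765.07 − 785.3028| = CHF 20.23 per share

CHF 20.23 per share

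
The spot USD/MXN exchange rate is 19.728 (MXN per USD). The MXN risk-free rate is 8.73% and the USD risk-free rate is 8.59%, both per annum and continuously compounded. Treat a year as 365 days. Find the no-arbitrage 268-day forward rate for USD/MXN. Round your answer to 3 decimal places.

19.748

F = S·e^((r_MXN − r_USD)T) = 19.728 · e^((0.0873 − 0.0859) × 268/365)
= 19.728 · e^0.001028 = 19.728 × 1.001029
F = 19.748 MXN per USD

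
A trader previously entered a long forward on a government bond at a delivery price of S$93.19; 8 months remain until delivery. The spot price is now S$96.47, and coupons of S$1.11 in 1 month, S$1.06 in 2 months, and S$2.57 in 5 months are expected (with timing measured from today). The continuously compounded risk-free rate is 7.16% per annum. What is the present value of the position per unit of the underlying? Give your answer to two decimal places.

S$2.98

PV(remaining coupons) I = 1.11·e^(−0.0716·1/12) + 1.06·e^(−0.0716·2/12) + 2.57·e^(−0.0716·5/12) = 4.6453
Current forward F = (S − I)·e^(rT) = (96.47 − 4.6453)·e^(0.0716·8/12) = 91.8247 × 1.048891 = 96.3141
Value (long) = (F − K)·e^(−rT) = (96.3141 − 93.19) × 0.953388 = 2.9785
Value = S$2.98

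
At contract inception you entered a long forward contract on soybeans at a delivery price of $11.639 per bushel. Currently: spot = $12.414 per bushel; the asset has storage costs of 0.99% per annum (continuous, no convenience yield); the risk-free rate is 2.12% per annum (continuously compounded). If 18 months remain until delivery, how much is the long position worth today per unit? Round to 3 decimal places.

$1.325 per bushel

Current fair forward for the remaining 18 months: F = S·e^((r + u)·T), (r + u) = 0.0212 + 0.0099 = 0.0311
F = 12.414 · e^(0.0311 × 18/12) = 12.414 × 1.047755 = 13.0068
Value of long forward = (F − K)·e^(−rT) = (13.0068 − 11.639) · e^(−0.0212·18/12)
= 1.3678 × 0.968700 = 1.325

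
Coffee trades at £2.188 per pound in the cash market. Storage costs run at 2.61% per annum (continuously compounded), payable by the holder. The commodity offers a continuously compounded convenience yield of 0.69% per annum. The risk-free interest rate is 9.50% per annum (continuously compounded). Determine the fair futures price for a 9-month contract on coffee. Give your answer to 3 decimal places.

Net carry = r + u − y = 0.0950 + 0.0261 − 0.0069 = 0.1142
F = S·e^((r+u−y)T) = 2.188 · e^(0.1142 × 9/12) = 2.188 · e^0.085650
= 2.188 × 1.089425 = £2.384 per pound

£2.384 per pound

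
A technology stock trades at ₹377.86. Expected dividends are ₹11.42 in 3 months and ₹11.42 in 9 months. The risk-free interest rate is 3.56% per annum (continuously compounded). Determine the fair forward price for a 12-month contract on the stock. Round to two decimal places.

PV(dividends) I = 11.42·e^(−0.0356·3/12) + 11.42·e^(−0.0356·9/12)
I = 11.3188 + 11.1191 = 22.4379
F = (S − I)·e^(rT) = (377.86 − 22.4379) · e^(0.0356·12/12)
= 355.4221 · e^0.035600 = 355.4221 × 1.036241 = ₹368.30

₹368.30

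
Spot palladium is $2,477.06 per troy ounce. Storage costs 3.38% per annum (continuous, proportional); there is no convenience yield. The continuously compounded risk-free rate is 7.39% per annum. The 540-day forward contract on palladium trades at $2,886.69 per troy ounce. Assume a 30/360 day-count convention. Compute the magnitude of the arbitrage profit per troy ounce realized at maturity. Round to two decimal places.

$24.68 per troy ounce

Fair forward: F* = S·e^(carry·T), with carry = (r + u) = 0.0739 + 0.0338 = 0.1077
F* = 2477.06 · e^(0.1077 × 540/360) = 2477.06 · e^0.16155000 = 2477.06 × 1.17533122 = $2911.3660
Market $2886.69 < fair $2911.3660: forward underpriced → reverse cash-and-carry (short spot, go long the forward).
At maturity, profit = |F_mkt − F*| = |2886.69 − 2911.3660| = $24.68 per troy ounce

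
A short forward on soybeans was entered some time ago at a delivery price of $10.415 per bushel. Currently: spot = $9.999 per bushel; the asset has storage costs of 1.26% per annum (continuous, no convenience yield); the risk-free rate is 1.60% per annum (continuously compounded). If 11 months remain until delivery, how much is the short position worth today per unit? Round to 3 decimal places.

Current fair forward for the remaining 11 months: F = S·e^((r + u)·T), (r + u) = 0.0160 + 0.0126 = 0.0286
F = 9.999 · e^(0.0286 × 11/12) = 9.999 × 1.026563 = 10.2646
Value of long forward = (F − K)·e^(−rT) = (10.2646 − 10.415) · e^(−0.0160·11/12)
= -0.1504 × 0.985440 = -0.148
Short position value = −(long value) = $0.148

$0.148 per bushel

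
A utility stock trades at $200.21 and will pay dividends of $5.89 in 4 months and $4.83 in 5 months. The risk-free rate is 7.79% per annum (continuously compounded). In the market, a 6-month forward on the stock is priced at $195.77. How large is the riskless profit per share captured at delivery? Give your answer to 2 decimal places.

$1.56 per share

PV(dividends) I = 5.89·e^(−0.0779·4/12) + 4.83·e^(−0.0779·5/12) = 10.4148
Fair forward F* = (S − I)·e^(rT) = (200.21 − 10.4148)·e^0.038950 = 189.7952 × 1.039718 = 197.3335
Market $195.77 < fair 197.3335: forward underpriced → reverse cash-and-carry (short the stock, invest proceeds at r, pay the dividends, go long the forward).
Profit at T = |F_mkt − F*| = |195.77 − 197.3335| = $1.56 per share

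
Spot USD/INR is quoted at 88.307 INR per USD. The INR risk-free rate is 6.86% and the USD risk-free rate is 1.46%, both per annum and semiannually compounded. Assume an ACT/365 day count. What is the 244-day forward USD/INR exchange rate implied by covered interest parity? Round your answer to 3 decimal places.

91.486

By covered interest parity, F = S · (1+r_INR/2)^(2T) / (1+r_USD/2)^(2T)
= 88.307 × 1.046122 / 1.009772 = 88.307 × 1.035998
F = 91.486 INR per USD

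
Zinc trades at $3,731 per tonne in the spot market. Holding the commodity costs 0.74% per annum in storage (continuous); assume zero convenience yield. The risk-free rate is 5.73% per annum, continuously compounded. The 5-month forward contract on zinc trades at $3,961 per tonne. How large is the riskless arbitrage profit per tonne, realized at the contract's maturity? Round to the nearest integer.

$128 per tonne

Fair forward: F* = S·e^(carry·T), with carry = (r + u) = 0.0573 + 0.0074 = 0.0647
F* = 3731 · e^(0.0647 × 5/12) = 3731 · e^0.026958 = 3731 × 1.027325 = $3832.9496
Market $3961 > fair $3832.9496: forward overpriced → cash-and-carry (buy spot, short the forward).
At maturity, profit = |F_mkt − F*| = |3961 − 3832.9496| = $128 per tonne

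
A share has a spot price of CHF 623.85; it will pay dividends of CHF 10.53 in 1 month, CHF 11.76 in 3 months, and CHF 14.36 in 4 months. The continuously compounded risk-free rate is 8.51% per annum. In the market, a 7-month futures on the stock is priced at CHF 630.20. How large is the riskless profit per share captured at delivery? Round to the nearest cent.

CHF 12.35 per share

PV(dividends) I = 10.53·e^(−0.0851·1/12) + 11.76·e^(−0.0851·3/12) + 14.36·e^(−0.0851·4/12) = 35.9264
Fair futures F* = (S − I)·e^(rT) = (623.85 − 35.9264)·e^0.049642 = 587.9236 × 1.050895 = 617.8460
Market CHF 630.20 > fair 617.8460: forward overpriced → cash-and-carry (borrow at r, buy the stock and collect the dividends, short the forward).
Profit at T = |F_mkt − F*| = |630.20 − 617.8460| = CHF 12.35 per share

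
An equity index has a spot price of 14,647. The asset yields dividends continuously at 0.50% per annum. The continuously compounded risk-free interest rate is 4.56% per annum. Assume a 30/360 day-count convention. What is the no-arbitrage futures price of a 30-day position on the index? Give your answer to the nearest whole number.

F = S·e^((r − q)T) = 14647 · e^((0.0456 − 0.0050) × 30/360)
= 14647 · e^0.003383 = 14647 × 1.003389
F = 14,697

14,697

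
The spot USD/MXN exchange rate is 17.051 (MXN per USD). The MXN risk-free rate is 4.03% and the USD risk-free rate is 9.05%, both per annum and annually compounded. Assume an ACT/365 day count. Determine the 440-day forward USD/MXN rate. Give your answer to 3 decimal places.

16.109

By covered interest parity, F = S · (1+r_MXN)^T / (1+r_USD)^T
= 17.051 × 1.048780 / 1.110087 = 17.051 × 0.944773
F = 16.109 MXN per USD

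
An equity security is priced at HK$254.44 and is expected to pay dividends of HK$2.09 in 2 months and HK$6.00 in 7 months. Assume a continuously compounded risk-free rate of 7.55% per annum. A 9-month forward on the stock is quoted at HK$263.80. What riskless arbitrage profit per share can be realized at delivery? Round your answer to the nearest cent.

HK$2.80 per share

PV(dividends) I = 2.09·e^(−0.0755·2/12) + 6.00·e^(−0.0755·7/12) = 7.8054
Fair forward F* = (S − I)·e^(rT) = (254.44 − 7.8054)·e^0.056625 = 246.6346 × 1.058259 = 261.0033
Market HK$263.80 > fair 261.0033: forward overpriced → cash-and-carry (borrow at r, buy the stock and collect the dividends, short the forward).
Profit at T = |F_mkt − F*| = |263.80 − 261.0033| = HK$2.80 per share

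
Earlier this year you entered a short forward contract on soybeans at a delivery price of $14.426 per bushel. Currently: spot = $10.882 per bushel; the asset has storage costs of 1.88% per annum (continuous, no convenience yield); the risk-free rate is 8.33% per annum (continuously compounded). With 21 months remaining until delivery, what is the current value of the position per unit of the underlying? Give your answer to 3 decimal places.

$1.223 per bushel

Current fair forward for the remaining 21 months: F = S·e^((r + u)·T), (r + u) = 0.0833 + 0.0188 = 0.1021
F = 10.882 · e^(0.1021 × 21/12) = 10.882 × 1.195632 = 13.0109
Value of long forward = (F − K)·e^(−rT) = (13.0109 − 14.426) · e^(−0.0833·21/12)
= -1.4151 × 0.864352 = -1.223
Short position value = −(long value) = $1.223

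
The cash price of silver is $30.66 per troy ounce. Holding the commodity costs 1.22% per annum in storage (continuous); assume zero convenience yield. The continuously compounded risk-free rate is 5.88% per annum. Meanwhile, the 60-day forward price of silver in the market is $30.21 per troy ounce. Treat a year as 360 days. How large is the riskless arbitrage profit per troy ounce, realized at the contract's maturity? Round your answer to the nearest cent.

$0.81 per troy ounce

Fair forward: F* = S·e^(carry·T), with carry = (r + u) = 0.0588 + 0.0122 = 0.0710
F* = 30.66 · e^(0.0710 × 60/360) = 30.66 · e^0.011833 = 30.66 × 1.011903 = $31.0249
Market $30.21 < fair $31.0249: forward underpriced → reverse cash-and-carry (short spot, go long the forward).
At maturity, profit = |F_mkt − F*| = |30.21 − 31.0249| = $0.81 per troy ounce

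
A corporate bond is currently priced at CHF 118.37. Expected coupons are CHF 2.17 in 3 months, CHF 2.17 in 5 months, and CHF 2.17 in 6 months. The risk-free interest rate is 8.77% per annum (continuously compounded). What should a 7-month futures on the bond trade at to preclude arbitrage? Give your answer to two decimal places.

CHF 117.96

PV(coupons) I = 2.17·e^(−0.0877·3/12) + 2.17·e^(−0.0877·5/12) + 2.17·e^(−0.0877·6/12)
I = 2.1229 + 2.0921 + 2.0769 = 6.2919
F = (S − I)·e^(rT) = (118.37 − 6.2919) · e^(0.0877·7/12)
= 112.0781 · e^0.051158 = 112.0781 × 1.052489 = CHF 117.96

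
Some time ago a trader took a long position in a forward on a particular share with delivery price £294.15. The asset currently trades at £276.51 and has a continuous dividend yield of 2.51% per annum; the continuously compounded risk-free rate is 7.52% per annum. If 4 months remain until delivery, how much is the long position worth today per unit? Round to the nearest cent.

-£12.66

Current fair forward for the remaining 4 months: F = S·e^((r − q)·T), (r − q) = 0.0752 − 0.0251 = 0.0501
F = 276.51 · e^(0.0501 × 4/12) = 276.51 × 1.016840 = 281.1664
Value of long forward = (F − K)·e^(−rT) = (281.1664 − 294.15) · e^(−0.0752·4/12)
= -12.9836 × 0.975245 = -12.66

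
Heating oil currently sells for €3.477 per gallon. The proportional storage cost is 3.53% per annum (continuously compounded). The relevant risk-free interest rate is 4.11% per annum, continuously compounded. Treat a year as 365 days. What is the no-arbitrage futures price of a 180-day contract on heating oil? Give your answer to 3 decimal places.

Net carry = r + u − y = 0.0411 + 0.0353 − 0.0000 = 0.0764
F = S·e^((r+u−y)T) = 3.477 · e^(0.0764 × 180/365) = 3.477 · e^0.037677
= 3.477 × 1.038396 = €3.611 per gallon

€3.611 per gallon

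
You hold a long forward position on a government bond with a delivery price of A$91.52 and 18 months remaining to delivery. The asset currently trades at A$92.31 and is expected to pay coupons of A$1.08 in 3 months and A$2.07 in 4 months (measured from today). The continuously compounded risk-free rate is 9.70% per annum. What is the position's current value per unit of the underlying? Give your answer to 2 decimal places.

A$10.12

PV(remaining coupons) I = 1.08·e^(−0.0970·3/12) + 2.07·e^(−0.0970·4/12) = 3.0583
Current forward F = (S − I)·e^(rT) = (92.31 − 3.0583)·e^(0.0970·18/12) = 89.2517 × 1.156618 = 103.2301
Value (long) = (F − K)·e^(−rT) = (103.2301 − 91.52) × 0.864590 = 10.1244
Value = A$10.12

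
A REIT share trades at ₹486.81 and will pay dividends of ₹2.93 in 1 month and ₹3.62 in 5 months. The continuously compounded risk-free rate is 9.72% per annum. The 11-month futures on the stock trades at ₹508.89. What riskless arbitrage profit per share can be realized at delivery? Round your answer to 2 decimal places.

₹16.31 per share

PV(dividends) I = 2.93·e^(−0.0972·1/12) + 3.62·e^(−0.0972·5/12) = 6.3827
Fair futures F* = (S − I)·e^(rT) = (486.81 − 6.3827)·e^0.089100 = 480.4273 × 1.093190 = 525.1983
Market ₹508.89 < fair 525.1983: forward underpriced → reverse cash-and-carry (short the stock, invest proceeds at r, pay the dividends, go long the forward).
Profit at T = |F_mkt − F*| = |508.89 − 525.1983| = ₹16.31 per share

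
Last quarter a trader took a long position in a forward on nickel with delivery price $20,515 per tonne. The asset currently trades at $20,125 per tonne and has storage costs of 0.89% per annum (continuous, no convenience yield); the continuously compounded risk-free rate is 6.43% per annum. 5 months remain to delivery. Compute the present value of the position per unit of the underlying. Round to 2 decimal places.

$227.10 per tonne

Current fair forward for the remaining 5 months: F = S·e^((r + u)·T), (r + u) = 0.0643 + 0.0089 = 0.0732
F = 20125 · e^(0.0732 × 5/12) = 20125 × 1.03096989 = 20748.2690
Value of long forward = (F − K)·e^(−rT) = (20748.2690 − 20515) · e^(−0.0643·5/12)
= 233.2690 × 0.97356405 = 227.10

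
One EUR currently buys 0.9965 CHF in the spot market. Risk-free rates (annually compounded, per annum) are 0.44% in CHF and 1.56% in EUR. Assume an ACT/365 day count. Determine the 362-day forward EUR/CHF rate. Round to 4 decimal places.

By covered interest parity, F = S · (1+r_CHF)^T / (1+r_EUR)^T
= 0.9965 × 1.004364 / 1.015471 = 0.9965 × 0.989062
F = 0.9856 CHF per EUR

0.9856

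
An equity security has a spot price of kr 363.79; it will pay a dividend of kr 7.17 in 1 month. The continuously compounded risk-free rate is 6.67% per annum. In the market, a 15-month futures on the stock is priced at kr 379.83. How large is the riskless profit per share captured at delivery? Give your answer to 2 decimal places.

kr 7.84 per share

PV(dividends) I = 7.17·e^(−0.0667·1/12) = 7.1303
Fair futures F* = (S − I)·e^(rT) = (363.79 − 7.1303)·e^0.083375 = 356.6597 × 1.086949 = 387.6709
Market kr 379.83 < fair 387.6709: forward underpriced → reverse cash-and-carry (short the stock, invest proceeds at r, pay the dividends, go long the forward).
Profit at T = |F_mkt − F*| = |379.83 − 387.6709| = kr 7.84 per share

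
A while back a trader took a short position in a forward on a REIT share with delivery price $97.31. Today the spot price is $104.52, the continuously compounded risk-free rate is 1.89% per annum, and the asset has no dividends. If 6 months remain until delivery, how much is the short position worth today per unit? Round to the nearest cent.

Current fair forward for the remaining 6 months: F = S·e^(r·T), r = 0.0189
F = 104.52 · e^(0.0189 × 6/12) = 104.52 × 1.009495 = 105.5124
Value of long forward = (F − K)·e^(−rT) = (105.5124 − 97.31) · e^(−0.0189·6/12)
= 8.2024 × 0.990595 = 8.13
Short position value = −(long value) = -$8.13

-$8.13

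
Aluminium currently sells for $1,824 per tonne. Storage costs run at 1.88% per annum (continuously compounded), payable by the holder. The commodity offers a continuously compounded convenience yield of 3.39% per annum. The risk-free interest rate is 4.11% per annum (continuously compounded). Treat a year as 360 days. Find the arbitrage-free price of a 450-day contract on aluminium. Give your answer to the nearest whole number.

Net carry = r + u − y = 0.0411 + 0.0188 − 0.0339 = 0.0260
F = S·e^((r+u−y)T) = 1824 · e^(0.0260 × 450/360) = 1824 · e^0.032500
= 1824 × 1.033034 = $1,884 per tonne

$1,884 per tonne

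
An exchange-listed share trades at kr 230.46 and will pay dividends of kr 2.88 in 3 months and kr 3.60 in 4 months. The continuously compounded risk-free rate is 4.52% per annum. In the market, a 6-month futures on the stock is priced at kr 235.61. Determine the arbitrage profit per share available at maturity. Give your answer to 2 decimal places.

kr 6.42 per share

PV(dividends) I = 2.88·e^(−0.0452·3/12) + 3.60·e^(−0.0452·4/12) = 6.3938
Fair futures F* = (S − I)·e^(rT) = (230.46 − 6.3938)·e^0.022600 = 224.0662 × 1.022857 = 229.1877
Market kr 235.61 > fair 229.1877: forward overpriced → cash-and-carry (borrow at r, buy the stock and collect the dividends, short the forward).
Profit at T = |F_mkt − F*| = |235.61 − 229.1877| = kr 6.42 per share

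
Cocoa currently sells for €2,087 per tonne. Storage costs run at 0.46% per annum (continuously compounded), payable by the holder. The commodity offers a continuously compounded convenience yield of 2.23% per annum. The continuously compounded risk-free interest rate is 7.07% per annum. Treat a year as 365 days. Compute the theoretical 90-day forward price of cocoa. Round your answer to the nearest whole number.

€2,114 per tonne

Net carry = r + u − y = 0.0707 + 0.0046 − 0.0223 = 0.0530
F = S·e^((r+u−y)T) = 2087 · e^(0.0530 × 90/365) = 2087 · e^0.013068
= 2087 × 1.013154 = €2,114 per tonne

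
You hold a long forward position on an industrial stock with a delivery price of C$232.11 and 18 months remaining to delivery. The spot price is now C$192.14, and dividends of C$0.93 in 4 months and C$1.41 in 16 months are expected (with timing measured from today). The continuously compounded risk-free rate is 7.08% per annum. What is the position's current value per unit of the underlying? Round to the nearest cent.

PV(remaining dividends) I = 0.93·e^(−0.0708·4/12) + 1.41·e^(−0.0708·16/12) = 2.1913
Current forward F = (S − I)·e^(rT) = (192.14 − 2.1913)·e^(0.0708·18/12) = 189.9487 × 1.112044 = 211.2313
Value (long) = (F − K)·e^(−rT) = (211.2313 − 232.11) × 0.899245 = -18.7751
Value = -C$18.78

-C$18.78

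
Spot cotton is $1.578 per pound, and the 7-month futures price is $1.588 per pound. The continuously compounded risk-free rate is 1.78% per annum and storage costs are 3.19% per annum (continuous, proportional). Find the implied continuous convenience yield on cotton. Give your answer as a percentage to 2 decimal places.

F = S·e^((r+u−y)T) ⇒ (r+u−y) = ln(F/S)/T
ln(1.588/1.578) = 0.006317; /T ⇒ 0.010829
y = r + u − ln(F/S)/T = 0.0178 + 0.0319 − 0.010829 = 0.038871
y = 3.89%

3.89%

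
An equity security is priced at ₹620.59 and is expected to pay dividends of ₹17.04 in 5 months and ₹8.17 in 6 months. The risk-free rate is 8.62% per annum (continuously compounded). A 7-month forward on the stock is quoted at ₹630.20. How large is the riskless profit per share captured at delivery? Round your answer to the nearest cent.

PV(dividends) I = 17.04·e^(−0.0862·5/12) + 8.17·e^(−0.0862·6/12) = 24.2642
Fair forward F* = (S − I)·e^(rT) = (620.59 − 24.2642)·e^0.050283 = 596.3258 × 1.051569 = 627.0777
Market ₹630.20 > fair 627.0777: forward overpriced → cash-and-carry (borrow at r, buy the stock and collect the dividends, short the forward).
Profit at T = |F_mkt − F*| = |630.20 − 627.0777| = ₹3.12 per share

₹3.12 per share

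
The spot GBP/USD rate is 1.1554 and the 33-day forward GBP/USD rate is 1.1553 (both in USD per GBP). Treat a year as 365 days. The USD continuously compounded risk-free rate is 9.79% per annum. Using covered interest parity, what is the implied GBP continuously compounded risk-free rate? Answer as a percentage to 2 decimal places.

9.89%

F = S·e^((r_USD − r_GBP)T) ⇒ r_GBP = r_USD − ln(F/S)/T
ln(1.1553/1.1554) = -0.000087; /(33/365) = -0.000962
r_GBP = 0.0979 + 0.000962 = 0.098862
r_GBP = 9.89%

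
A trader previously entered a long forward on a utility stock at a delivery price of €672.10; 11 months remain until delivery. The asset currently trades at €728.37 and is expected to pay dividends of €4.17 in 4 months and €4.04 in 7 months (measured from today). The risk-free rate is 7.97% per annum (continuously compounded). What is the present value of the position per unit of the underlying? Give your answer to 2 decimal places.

PV(remaining dividends) I = 4.17·e^(−0.0797·4/12) + 4.04·e^(−0.0797·7/12) = 7.9171
Current forward F = (S − I)·e^(rT) = (728.37 − 7.9171)·e^(0.0797·11/12) = 720.4529 × 1.075793 = 775.0582
Value (long) = (F − K)·e^(−rT) = (775.0582 − 672.10) × 0.929547 = 95.7045
Value = €95.70

€95.70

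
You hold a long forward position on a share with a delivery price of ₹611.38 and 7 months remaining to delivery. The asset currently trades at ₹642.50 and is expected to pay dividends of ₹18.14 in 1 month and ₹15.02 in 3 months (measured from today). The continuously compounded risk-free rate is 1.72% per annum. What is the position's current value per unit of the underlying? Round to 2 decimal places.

PV(remaining dividends) I = 18.14·e^(−0.0172·1/12) + 15.02·e^(−0.0172·3/12) = 33.0696
Current forward F = (S − I)·e^(rT) = (642.50 − 33.0696)·e^(0.0172·7/12) = 609.4304 × 1.010084 = 615.5759
Value (long) = (F − K)·e^(−rT) = (615.5759 − 611.38) × 0.990017 = 4.1540
Value = ₹4.15

₹4.15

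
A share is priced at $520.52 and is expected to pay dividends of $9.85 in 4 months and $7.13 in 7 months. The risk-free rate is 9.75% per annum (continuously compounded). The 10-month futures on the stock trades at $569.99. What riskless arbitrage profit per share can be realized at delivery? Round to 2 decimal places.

$23.06 per share

PV(dividends) I = 9.85·e^(−0.0975·4/12) + 7.13·e^(−0.0975·7/12) = 16.2708
Fair futures F* = (S − I)·e^(rT) = (520.52 − 16.2708)·e^0.081250 = 504.2492 × 1.084642 = 546.9299
Market $569.99 > fair 546.9299: forward overpriced → cash-and-carry (borrow at r, buy the stock and collect the dividends, short the forward).
Profit at T = |F_mkt − F*| = |569.99 − 546.9299| = $23.06 per share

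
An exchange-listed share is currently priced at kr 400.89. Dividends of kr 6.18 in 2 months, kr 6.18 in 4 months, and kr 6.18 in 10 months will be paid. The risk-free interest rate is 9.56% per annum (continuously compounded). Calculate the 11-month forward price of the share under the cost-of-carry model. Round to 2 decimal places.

PV(dividends) I = 6.18·e^(−0.0956·2/12) + 6.18·e^(−0.0956·4/12) + 6.18·e^(−0.0956·10/12)
I = 6.0823 + 5.9862 + 5.7068 = 17.7753
F = (S − I)·e^(rT) = (400.89 − 17.7753) · e^(0.0956·11/12)
= 383.1147 · e^0.087633 = 383.1147 × 1.091587 = kr 418.20

kr 418.20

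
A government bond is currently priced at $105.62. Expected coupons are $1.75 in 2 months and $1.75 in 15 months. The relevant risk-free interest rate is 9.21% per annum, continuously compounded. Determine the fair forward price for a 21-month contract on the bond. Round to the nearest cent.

$120.23

PV(coupons) I = 1.75·e^(−0.0921·2/12) + 1.75·e^(−0.0921·15/12)
I = 1.7233 + 1.5597 = 3.2830
F = (S − I)·e^(rT) = (105.62 − 3.2830) · e^(0.0921·21/12)
= 102.3370 · e^0.161175 = 102.3370 × 1.174891 = $120.23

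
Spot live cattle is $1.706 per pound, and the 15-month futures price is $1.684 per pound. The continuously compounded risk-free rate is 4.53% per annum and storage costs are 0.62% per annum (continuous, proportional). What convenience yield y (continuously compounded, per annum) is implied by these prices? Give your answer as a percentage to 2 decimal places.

6.19%

F = S·e^((r+u−y)T) ⇒ (r+u−y) = ln(F/S)/T
ln(1.684/1.706) = -0.012980; /T ⇒ -0.010384
y = r + u − ln(F/S)/T = 0.0453 + 0.0062 + 0.010384 = 0.061884
y = 6.19%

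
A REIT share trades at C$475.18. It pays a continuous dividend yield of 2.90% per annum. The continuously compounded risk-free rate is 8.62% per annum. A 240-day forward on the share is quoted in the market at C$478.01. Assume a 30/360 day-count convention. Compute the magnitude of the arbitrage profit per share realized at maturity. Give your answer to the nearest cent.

C$15.64 per share

Fair forward: F* = S·e^(carry·T), with carry = (r − q) = 0.0862 − 0.0290 = 0.0572
F* = 475.18 · e^(0.0572 × 240/360) = 475.18 · e^0.038133 = 475.18 × 1.038869 = C$493.6498
Market C$478.01 < fair C$493.6498: forward underpriced → reverse cash-and-carry (short spot, go long the forward).
At maturity, profit = |F_mkt − F*| = |478.01 − 493.6498| = C$15.64 per share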